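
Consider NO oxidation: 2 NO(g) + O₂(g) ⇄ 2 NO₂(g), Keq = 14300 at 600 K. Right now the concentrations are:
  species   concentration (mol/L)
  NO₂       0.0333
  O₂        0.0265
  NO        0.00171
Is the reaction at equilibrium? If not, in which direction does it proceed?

at equilibrium

Q = [NO₂]² / ([NO]²·[O₂]) = (0.0333)² / ((0.00171)²·(0.0265)) = 14300
Q = 14300 = Keq, so the system is already at equilibrium.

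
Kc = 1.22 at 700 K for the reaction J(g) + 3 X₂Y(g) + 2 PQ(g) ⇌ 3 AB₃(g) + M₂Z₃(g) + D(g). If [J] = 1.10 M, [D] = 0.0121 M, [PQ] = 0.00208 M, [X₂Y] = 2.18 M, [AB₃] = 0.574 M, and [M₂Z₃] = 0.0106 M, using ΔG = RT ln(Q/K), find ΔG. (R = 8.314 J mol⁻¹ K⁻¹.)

Qc = [AB₃]³·[M₂Z₃]·[D] / ([J]·[X₂Y]³·[PQ]²) = (0.574)³·(0.0106)·(0.0121) / ((1.10)·(2.18)³·(0.00208)²) = 0.492
ΔG = RT ln(Qc/Kc) = (8.314 J mol⁻¹ K⁻¹)(700 K) × ln(0.492/1.22)
   = (5.820 kJ/mol)(-0.9081) = -5.29 kJ/mol
ΔG < 0, so the forward reaction is spontaneous (proceeds forward).

ΔG = -5.29 kJ/mol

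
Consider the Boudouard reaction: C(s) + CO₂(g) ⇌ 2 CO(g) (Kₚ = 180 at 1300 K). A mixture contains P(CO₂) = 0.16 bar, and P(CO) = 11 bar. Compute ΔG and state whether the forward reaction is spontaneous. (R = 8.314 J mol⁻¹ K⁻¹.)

ΔG = 15.5 kJ/mol; the forward reaction is non-spontaneous

(C is a pure solid — omitted from Qₚ.)
Qₚ = P(CO)² / P(CO₂) = (11)² / (0.16) = 756
ΔG = RT ln(Qₚ/Kₚ) = (8.314 J mol⁻¹ K⁻¹)(1300 K) × ln(756/180)
   = (10.81 kJ/mol)(1.435) = 15.5 kJ/mol
ΔG > 0, so the forward reaction is non-spontaneous (proceeds in reverse).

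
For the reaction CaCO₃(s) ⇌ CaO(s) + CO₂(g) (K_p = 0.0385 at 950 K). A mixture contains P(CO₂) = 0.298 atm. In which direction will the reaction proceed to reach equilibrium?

reverse (toward reactants)

(CaCO₃, CaO are pure solids — omitted from Q_p.)
Q_p = P(CO₂) = 0.298
Q_p = 0.298 > K_p = 0.0385, so the reverse reaction proceeds.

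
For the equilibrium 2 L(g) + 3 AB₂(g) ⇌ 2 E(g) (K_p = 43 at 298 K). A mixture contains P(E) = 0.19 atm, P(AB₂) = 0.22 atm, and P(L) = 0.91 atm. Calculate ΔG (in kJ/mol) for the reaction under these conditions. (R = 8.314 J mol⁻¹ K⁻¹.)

Q_p = P(E)² / (P(L)²·P(AB₂)³) = (0.19)² / ((0.91)²·(0.22)³) = 4.09
ΔG = RT ln(Q_p/K_p) = (8.314 J mol⁻¹ K⁻¹)(298 K) × ln(4.09/43)
   = (2.478 kJ/mol)(-2.353) = -5.83 kJ/mol
ΔG < 0, so the forward reaction is spontaneous (proceeds forward).

ΔG = -5.83 kJ/mol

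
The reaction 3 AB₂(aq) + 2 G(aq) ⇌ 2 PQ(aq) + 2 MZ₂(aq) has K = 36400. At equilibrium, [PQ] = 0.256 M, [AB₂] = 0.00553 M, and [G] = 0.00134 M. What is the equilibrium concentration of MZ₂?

At equilibrium, K = [PQ]²·[MZ₂]² / ([AB₂]³·[G]²) = 36400.
(0.256)²·([MZ₂])² / ((0.00553)³·(0.00134)²) = 36400
[MZ₂]² = 1.69e-7 ⇒ [MZ₂] = 4.11e-4 M

[MZ₂] = 4.11e-4 M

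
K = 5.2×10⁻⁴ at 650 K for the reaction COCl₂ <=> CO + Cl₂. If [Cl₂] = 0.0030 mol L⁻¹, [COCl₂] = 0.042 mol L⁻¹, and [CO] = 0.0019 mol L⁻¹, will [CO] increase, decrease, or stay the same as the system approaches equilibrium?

increase

Q = [CO]·[Cl₂] / [COCl₂] = (0.0019)·(0.0030) / (0.042) = 1.4×10⁻⁴
Q = 1.4×10⁻⁴ < K = 5.2×10⁻⁴: net forward reaction.
CO is a product, so it increases.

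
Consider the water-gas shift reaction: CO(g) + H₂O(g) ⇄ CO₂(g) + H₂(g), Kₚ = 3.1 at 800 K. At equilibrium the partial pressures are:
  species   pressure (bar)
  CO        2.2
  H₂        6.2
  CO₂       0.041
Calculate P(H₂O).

At equilibrium, Kₚ = P(CO₂)·P(H₂) / (P(CO)·P(H₂O)) = 3.1.
(0.041)·(6.2) / ((2.2)·(P(H₂O))) = 3.1
P(H₂O) = 0.0373 = 0.037 bar

P(H₂O) = 0.037 bar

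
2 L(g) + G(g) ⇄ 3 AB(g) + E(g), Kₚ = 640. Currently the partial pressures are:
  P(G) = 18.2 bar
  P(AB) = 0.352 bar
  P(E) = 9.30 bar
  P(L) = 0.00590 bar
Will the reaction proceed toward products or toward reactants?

Qₚ = P(AB)³·P(E) / (P(L)²·P(G)) = (0.352)³·(9.30) / ((0.00590)²·(18.2)) = 640
Qₚ = 640 = Kₚ, so the system is already at equilibrium.

at equilibrium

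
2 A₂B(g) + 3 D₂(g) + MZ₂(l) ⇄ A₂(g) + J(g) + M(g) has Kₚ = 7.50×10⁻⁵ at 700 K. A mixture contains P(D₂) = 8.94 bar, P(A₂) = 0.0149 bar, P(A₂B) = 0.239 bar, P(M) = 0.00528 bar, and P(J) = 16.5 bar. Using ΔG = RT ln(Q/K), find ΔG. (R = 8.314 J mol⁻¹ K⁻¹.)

ΔG = -4.99 kJ/mol

(MZ₂ is a pure liquid — omitted from Qₚ.)
Qₚ = P(A₂)·P(J)·P(M) / (P(A₂B)²·P(D₂)³) = (0.0149)·(16.5)·(0.00528) / ((0.239)²·(8.94)³) = 3.18×10⁻⁵
ΔG = RT ln(Qₚ/Kₚ) = (8.314 J mol⁻¹ K⁻¹)(700 K) × ln(3.18×10⁻⁵/7.50×10⁻⁵)
   = (5.820 kJ/mol)(-0.8580) = -4.99 kJ/mol
ΔG < 0, so the forward reaction is spontaneous (proceeds forward).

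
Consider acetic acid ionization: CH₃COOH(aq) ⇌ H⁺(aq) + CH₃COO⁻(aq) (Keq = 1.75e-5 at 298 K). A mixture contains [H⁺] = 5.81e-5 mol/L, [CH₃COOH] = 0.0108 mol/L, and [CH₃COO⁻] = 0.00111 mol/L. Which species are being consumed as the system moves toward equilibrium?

CH₃COOH (reactants)

Q = [H⁺]·[CH₃COO⁻] / [CH₃COOH] = (5.81e-5)·(0.00111) / (0.0108) = 5.97e-6
Q = 5.97e-6 < Keq = 1.75e-5: net forward reaction.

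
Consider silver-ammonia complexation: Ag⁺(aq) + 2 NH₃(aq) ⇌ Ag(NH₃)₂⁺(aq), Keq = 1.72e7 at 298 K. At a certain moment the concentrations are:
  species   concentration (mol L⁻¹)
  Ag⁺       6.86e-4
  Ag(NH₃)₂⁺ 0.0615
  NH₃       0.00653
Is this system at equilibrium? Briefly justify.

Q = [Ag(NH₃)₂⁺] / ([Ag⁺]·[NH₃]²) = (0.0615) / ((6.86e-4)·(0.00653)²) = 2.10e6
Q = 2.10e6 < Keq = 1.72e7: net forward reaction.

no; Q < K, reaction proceeds forward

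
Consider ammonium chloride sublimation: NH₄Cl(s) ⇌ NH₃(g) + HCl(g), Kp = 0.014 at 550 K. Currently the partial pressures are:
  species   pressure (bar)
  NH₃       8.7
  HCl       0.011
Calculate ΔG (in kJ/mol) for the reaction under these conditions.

(NH₄Cl is a pure solid — omitted from Qp.)
Qp = P(NH₃)·P(HCl) = (8.7)·(0.011) = 0.0957
ΔG = RT ln(Qp/Kp) = (8.314 J mol⁻¹ K⁻¹)(550 K) × ln(0.0957/0.014)
   = (4.573 kJ/mol)(1.922) = 8.79 kJ/mol
ΔG > 0, so the forward reaction is non-spontaneous (proceeds in reverse).

ΔG = 8.79 kJ/mol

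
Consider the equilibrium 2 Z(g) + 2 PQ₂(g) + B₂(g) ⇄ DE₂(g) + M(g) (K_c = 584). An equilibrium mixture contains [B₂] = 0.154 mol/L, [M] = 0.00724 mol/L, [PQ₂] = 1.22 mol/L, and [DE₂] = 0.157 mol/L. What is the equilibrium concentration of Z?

[Z] = 0.00291 mol/L

At equilibrium, K_c = [DE₂]·[M] / ([Z]²·[PQ₂]²·[B₂]) = 584.
(0.157)·(0.00724) / (([Z])²·(1.22)²·(0.154)) = 584
[Z]² = 8.49e-6 ⇒ [Z] = 0.00291 mol/L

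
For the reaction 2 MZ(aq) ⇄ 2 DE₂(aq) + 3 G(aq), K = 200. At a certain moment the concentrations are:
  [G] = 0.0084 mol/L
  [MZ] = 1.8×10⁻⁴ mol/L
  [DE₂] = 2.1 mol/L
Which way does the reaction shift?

toward products

Q = [DE₂]²·[G]³ / [MZ]² = (2.1)²·(0.0084)³ / (1.8×10⁻⁴)² = 81
Q = 81 < K = 200, so the forward reaction proceeds.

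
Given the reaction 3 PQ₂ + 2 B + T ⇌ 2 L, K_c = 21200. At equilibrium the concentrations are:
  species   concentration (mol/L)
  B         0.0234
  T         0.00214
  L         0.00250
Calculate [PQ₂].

At equilibrium, K_c = [L]² / ([PQ₂]³·[B]²·[T]) = 21200.
(0.00250)² / (([PQ₂])³·(0.0234)²·(0.00214)) = 21200
[PQ₂]³ = 2.52×10⁻⁴ ⇒ [PQ₂] = 0.0631 mol/L

[PQ₂] = 0.0631 mol/L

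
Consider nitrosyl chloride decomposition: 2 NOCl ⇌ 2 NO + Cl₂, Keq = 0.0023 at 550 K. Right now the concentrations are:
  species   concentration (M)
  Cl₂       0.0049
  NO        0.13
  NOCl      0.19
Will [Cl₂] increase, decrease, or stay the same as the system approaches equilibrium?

Q = [NO]²·[Cl₂] / [NOCl]² = (0.13)²·(0.0049) / (0.19)² = 0.0023
Q = 0.0023 = Keq; the system is at equilibrium.

stay the same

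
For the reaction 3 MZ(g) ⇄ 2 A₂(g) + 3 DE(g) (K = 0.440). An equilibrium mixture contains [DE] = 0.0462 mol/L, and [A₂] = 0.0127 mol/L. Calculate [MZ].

[MZ] = 0.00331 mol/L

At equilibrium, K = [A₂]²·[DE]³ / [MZ]³ = 0.440.
(0.0127)²·(0.0462)³ / ([MZ])³ = 0.440
[MZ]³ = 3.61×10⁻⁸ ⇒ [MZ] = 0.00331 mol/L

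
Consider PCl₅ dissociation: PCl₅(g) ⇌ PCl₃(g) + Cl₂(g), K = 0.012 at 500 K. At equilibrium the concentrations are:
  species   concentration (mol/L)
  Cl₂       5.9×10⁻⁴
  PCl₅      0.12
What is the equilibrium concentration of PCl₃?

[PCl₃] = 2.4 mol/L

At equilibrium, K = [PCl₃]·[Cl₂] / [PCl₅] = 0.012.
([PCl₃])·(5.9×10⁻⁴) / (0.12) = 0.012
[PCl₃] = 2.44 = 2.4 mol/L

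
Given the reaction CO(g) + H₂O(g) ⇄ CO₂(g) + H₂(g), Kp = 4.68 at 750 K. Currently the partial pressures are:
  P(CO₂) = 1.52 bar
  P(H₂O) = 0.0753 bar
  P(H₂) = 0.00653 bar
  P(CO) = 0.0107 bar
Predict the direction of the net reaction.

toward reactants

Qp = P(CO₂)·P(H₂) / (P(CO)·P(H₂O)) = (1.52)·(0.00653) / ((0.0107)·(0.0753)) = 12.3
Qp = 12.3 > Kp = 4.68, so the reverse reaction proceeds.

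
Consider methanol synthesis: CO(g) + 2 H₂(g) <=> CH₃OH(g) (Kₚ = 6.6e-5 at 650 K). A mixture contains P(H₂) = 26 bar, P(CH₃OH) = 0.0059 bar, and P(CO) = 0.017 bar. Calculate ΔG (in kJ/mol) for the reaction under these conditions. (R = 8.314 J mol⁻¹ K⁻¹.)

Qₚ = P(CH₃OH) / (P(CO)·P(H₂)²) = (0.0059) / ((0.017)·(26)²) = 5.13e-4
ΔG = RT ln(Qₚ/Kₚ) = (8.314 J mol⁻¹ K⁻¹)(650 K) × ln(5.13e-4/6.6e-5)
   = (5.404 kJ/mol)(2.051) = 11.1 kJ/mol
ΔG > 0, so the forward reaction is non-spontaneous (proceeds in reverse).

ΔG = 11.1 kJ/mol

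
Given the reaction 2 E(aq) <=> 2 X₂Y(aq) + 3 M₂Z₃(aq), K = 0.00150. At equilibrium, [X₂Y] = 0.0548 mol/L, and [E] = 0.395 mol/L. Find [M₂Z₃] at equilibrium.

At equilibrium, K = [X₂Y]²·[M₂Z₃]³ / [E]² = 0.00150.
(0.0548)²·([M₂Z₃])³ / (0.395)² = 0.00150
[M₂Z₃]³ = 0.0779 ⇒ [M₂Z₃] = 0.427 mol/L

[M₂Z₃] = 0.427 mol/L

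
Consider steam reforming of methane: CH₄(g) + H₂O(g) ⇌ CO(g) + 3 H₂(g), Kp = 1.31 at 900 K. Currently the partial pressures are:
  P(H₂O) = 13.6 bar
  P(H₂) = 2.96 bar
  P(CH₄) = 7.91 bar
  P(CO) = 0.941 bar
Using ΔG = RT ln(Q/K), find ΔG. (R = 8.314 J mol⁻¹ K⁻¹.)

ΔG = -13.1 kJ/mol

Qp = P(CO)·P(H₂)³ / (P(CH₄)·P(H₂O)) = (0.941)·(2.96)³ / ((7.91)·(13.6)) = 0.227
ΔG = RT ln(Qp/Kp) = (8.314 J mol⁻¹ K⁻¹)(900 K) × ln(0.227/1.31)
   = (7.483 kJ/mol)(-1.753) = -13.1 kJ/mol
ΔG < 0, so the forward reaction is spontaneous (proceeds forward).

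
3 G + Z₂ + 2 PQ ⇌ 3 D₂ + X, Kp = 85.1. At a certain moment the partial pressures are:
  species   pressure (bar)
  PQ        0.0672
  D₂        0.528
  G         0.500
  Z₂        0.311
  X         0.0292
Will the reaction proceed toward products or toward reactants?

Qp = P(D₂)³·P(X) / (P(G)³·P(Z₂)·P(PQ)²) = (0.528)³·(0.0292) / ((0.500)³·(0.311)·(0.0672)²) = 24.5
Qp = 24.5 < Kp = 85.1, so the forward reaction proceeds.

in the forward direction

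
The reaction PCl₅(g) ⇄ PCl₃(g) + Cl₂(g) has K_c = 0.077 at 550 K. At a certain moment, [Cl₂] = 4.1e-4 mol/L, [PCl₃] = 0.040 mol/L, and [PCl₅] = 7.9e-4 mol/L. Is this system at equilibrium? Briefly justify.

no; Q < K, reaction proceeds forward

Q_c = [PCl₃]·[Cl₂] / [PCl₅] = (0.040)·(4.1e-4) / (7.9e-4) = 0.021
Q_c = 0.021 < K_c = 0.077: net forward reaction.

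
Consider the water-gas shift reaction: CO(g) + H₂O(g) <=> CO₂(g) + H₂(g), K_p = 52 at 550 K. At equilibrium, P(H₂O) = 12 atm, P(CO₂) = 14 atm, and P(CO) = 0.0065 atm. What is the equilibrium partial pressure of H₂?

P(H₂) = 0.29 atm

At equilibrium, K_p = P(CO₂)·P(H₂) / (P(CO)·P(H₂O)) = 52.
(14)·(P(H₂)) / ((0.0065)·(12)) = 52
P(H₂) = 0.290 = 0.29 atm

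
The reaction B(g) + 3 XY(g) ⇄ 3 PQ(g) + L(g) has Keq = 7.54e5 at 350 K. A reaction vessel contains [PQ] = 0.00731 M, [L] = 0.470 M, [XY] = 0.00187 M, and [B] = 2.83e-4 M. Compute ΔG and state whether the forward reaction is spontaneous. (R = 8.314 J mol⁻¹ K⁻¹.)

ΔG = -5.90 kJ/mol; the forward reaction is spontaneous

Q = [PQ]³·[L] / ([B]·[XY]³) = (0.00731)³·(0.470) / ((2.83e-4)·(0.00187)³) = 99200
ΔG = RT ln(Q/Keq) = (8.314 J mol⁻¹ K⁻¹)(350 K) × ln(99200/7.54e5)
   = (2.910 kJ/mol)(-2.028) = -5.90 kJ/mol
ΔG < 0, so the forward reaction is spontaneous (proceeds forward).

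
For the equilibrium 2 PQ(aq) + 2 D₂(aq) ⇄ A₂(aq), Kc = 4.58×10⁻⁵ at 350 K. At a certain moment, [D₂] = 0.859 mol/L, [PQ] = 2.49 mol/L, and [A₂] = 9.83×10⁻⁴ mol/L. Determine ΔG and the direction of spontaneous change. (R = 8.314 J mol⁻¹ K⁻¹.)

Qc = [A₂] / ([PQ]²·[D₂]²) = (9.83×10⁻⁴) / ((2.49)²·(0.859)²) = 2.15×10⁻⁴
ΔG = RT ln(Qc/Kc) = (8.314 J mol⁻¹ K⁻¹)(350 K) × ln(2.15×10⁻⁴/4.58×10⁻⁵)
   = (2.910 kJ/mol)(1.546) = 4.50 kJ/mol
ΔG > 0, so the forward reaction is non-spontaneous (proceeds in reverse).

ΔG = 4.50 kJ/mol; the forward reaction is non-spontaneous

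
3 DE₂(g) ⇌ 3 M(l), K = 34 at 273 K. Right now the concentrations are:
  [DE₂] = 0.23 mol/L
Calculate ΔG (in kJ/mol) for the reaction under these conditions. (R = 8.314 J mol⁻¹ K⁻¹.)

(M is a pure liquid — omitted from Q.)
Q = 1 / [DE₂]³ = 1 / (0.23)³ = 82.2
ΔG = RT ln(Q/K) = (8.314 J mol⁻¹ K⁻¹)(273 K) × ln(82.2/34)
   = (2.270 kJ/mol)(0.8828) = 2.00 kJ/mol
ΔG > 0, so the forward reaction is non-spontaneous (proceeds in reverse).

ΔG = 2.00 kJ/mol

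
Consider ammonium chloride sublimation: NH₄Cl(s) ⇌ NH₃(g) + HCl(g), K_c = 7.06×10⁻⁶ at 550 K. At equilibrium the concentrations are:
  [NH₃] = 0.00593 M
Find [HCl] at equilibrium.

(NH₄Cl is a pure solid — omitted from K_c.)
At equilibrium, K_c = [NH₃]·[HCl] = 7.06×10⁻⁶.
(0.00593)·([HCl]) = 7.06×10⁻⁶
[HCl] = 0.00119 M

[HCl] = 0.00119 M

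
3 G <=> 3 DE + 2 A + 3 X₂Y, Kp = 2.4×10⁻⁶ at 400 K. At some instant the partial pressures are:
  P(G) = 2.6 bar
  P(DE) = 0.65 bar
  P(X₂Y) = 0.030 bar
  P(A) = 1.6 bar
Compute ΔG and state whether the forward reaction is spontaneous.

ΔG = -2.66 kJ/mol; the forward reaction is spontaneous

Qp = P(DE)³·P(A)²·P(X₂Y)³ / P(G)³ = (0.65)³·(1.6)²·(0.030)³ / (2.6)³ = 1.08×10⁻⁶
ΔG = RT ln(Qp/Kp) = (8.314 J mol⁻¹ K⁻¹)(400 K) × ln(1.08×10⁻⁶/2.4×10⁻⁶)
   = (3.326 kJ/mol)(-0.7985) = -2.66 kJ/mol
ΔG < 0, so the forward reaction is spontaneous (proceeds forward).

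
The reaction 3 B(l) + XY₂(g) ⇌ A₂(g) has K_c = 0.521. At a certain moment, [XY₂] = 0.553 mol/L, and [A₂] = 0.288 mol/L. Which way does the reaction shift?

at equilibrium

(B is a pure liquid — omitted from Q_c.)
Q_c = [A₂] / [XY₂] = (0.288) / (0.553) = 0.521
Q_c = 0.521 = K_c, so the system is already at equilibrium.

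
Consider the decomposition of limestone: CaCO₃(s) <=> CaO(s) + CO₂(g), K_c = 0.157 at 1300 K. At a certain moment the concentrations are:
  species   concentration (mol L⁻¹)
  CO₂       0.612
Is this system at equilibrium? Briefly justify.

(CaCO₃, CaO are pure solids — omitted from Q_c.)
Q_c = [CO₂] = 0.612
Q_c = 0.612 > K_c = 0.157: net reverse reaction.

no; Q > K, reaction proceeds in reverse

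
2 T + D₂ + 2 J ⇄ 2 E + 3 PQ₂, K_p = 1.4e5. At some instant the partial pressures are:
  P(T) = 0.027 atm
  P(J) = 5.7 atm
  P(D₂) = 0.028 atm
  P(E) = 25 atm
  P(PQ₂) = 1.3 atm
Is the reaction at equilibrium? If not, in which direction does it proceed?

Q_p = P(E)²·P(PQ₂)³ / (P(T)²·P(D₂)·P(J)²) = (25)²·(1.3)³ / ((0.027)²·(0.028)·(5.7)²) = 2.1e6
Q_p = 2.1e6 > K_p = 1.4e5, so the reverse reaction proceeds.

reverse (toward reactants)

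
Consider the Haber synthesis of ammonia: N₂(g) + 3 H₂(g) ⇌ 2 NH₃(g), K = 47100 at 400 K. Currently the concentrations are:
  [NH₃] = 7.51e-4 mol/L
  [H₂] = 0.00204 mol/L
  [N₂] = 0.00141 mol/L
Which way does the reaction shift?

no net change (already at equilibrium)

Q = [NH₃]² / ([N₂]·[H₂]³) = (7.51e-4)² / ((0.00141)·(0.00204)³) = 47100
Q = 47100 = K, so the system is already at equilibrium.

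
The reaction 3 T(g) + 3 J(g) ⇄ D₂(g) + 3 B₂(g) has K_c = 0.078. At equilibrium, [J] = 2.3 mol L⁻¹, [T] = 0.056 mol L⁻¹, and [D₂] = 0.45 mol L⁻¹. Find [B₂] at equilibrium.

[B₂] = 0.072 mol L⁻¹

At equilibrium, K_c = [D₂]·[B₂]³ / ([T]³·[J]³) = 0.078.
(0.45)·([B₂])³ / ((0.056)³·(2.3)³) = 0.078
[B₂]³ = 3.70×10⁻⁴ ⇒ [B₂] = 0.072 mol L⁻¹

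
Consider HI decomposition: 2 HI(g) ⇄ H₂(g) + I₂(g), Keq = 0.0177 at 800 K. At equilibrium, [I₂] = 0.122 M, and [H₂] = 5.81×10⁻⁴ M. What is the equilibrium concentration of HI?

[HI] = 0.0633 M

At equilibrium, Keq = [H₂]·[I₂] / [HI]² = 0.0177.
(5.81×10⁻⁴)·(0.122) / ([HI])² = 0.0177
[HI]² = 0.00400 ⇒ [HI] = 0.0633 M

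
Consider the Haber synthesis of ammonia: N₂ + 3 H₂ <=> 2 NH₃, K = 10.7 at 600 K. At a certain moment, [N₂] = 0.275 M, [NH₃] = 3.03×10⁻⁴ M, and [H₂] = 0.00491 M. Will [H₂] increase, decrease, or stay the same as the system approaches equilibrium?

Q = [NH₃]² / ([N₂]·[H₂]³) = (3.03×10⁻⁴)² / ((0.275)·(0.00491)³) = 2.82
Q = 2.82 < K = 10.7: net forward reaction.
H₂ is a reactant, so it decreases.

decrease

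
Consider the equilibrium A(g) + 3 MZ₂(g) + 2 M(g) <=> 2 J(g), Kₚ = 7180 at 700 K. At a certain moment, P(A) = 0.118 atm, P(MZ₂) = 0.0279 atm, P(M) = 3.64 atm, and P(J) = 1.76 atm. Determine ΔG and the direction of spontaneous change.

ΔG = 14.8 kJ/mol; the forward reaction is non-spontaneous

Qₚ = P(J)² / (P(A)·P(MZ₂)³·P(M)²) = (1.76)² / ((0.118)·(0.0279)³·(3.64)²) = 91200
ΔG = RT ln(Qₚ/Kₚ) = (8.314 J mol⁻¹ K⁻¹)(700 K) × ln(91200/7180)
   = (5.820 kJ/mol)(2.542) = 14.8 kJ/mol
ΔG > 0, so the forward reaction is non-spontaneous (proceeds in reverse).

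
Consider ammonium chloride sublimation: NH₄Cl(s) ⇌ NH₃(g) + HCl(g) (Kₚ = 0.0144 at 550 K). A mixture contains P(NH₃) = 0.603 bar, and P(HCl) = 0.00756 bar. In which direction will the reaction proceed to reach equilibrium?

forward (toward products)

(NH₄Cl is a pure solid — omitted from Qₚ.)
Qₚ = P(NH₃)·P(HCl) = (0.603)·(0.00756) = 0.00456
Qₚ = 0.00456 < Kₚ = 0.0144, so the forward reaction proceeds.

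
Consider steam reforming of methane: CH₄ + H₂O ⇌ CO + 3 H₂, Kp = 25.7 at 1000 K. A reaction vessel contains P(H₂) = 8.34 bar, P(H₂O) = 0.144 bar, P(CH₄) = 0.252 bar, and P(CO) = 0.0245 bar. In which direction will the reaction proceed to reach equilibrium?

Qp = P(CO)·P(H₂)³ / (P(CH₄)·P(H₂O)) = (0.0245)·(8.34)³ / ((0.252)·(0.144)) = 392
Qp = 392 > Kp = 25.7, so the reverse reaction proceeds.

reverse (toward reactants)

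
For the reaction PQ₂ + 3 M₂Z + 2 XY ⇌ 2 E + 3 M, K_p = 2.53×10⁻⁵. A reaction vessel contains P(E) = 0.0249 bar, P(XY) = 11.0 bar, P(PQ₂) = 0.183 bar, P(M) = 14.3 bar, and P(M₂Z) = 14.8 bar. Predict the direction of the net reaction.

neither direction; the system is at equilibrium

Q_p = P(E)²·P(M)³ / (P(PQ₂)·P(M₂Z)³·P(XY)²) = (0.0249)²·(14.3)³ / ((0.183)·(14.8)³·(11.0)²) = 2.53×10⁻⁵
Q_p = 2.53×10⁻⁵ = K_p, so the system is already at equilibrium.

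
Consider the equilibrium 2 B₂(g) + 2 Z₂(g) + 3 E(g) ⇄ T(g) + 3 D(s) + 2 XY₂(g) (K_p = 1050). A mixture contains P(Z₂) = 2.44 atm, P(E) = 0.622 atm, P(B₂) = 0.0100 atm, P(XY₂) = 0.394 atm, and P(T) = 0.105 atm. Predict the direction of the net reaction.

(D is a pure solid — omitted from Q_p.)
Q_p = P(T)·P(XY₂)² / (P(B₂)²·P(Z₂)²·P(E)³) = (0.105)·(0.394)² / ((0.0100)²·(2.44)²·(0.622)³) = 114
Q_p = 114 < K_p = 1050, so the forward reaction proceeds.

in the forward direction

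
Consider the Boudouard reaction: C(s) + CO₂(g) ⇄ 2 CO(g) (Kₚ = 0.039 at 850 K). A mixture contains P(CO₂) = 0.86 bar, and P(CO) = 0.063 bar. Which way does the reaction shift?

(C is a pure solid — omitted from Qₚ.)
Qₚ = P(CO)² / P(CO₂) = (0.063)² / (0.86) = 0.0046
Qₚ = 0.0046 < Kₚ = 0.039, so the forward reaction proceeds.

in the forward direction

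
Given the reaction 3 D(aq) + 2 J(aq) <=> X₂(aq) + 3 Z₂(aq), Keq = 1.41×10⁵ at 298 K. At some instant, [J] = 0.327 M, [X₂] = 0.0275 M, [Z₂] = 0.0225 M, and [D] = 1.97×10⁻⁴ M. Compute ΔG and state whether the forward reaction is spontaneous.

Q = [X₂]·[Z₂]³ / ([D]³·[J]²) = (0.0275)·(0.0225)³ / ((1.97×10⁻⁴)³·(0.327)²) = 3.83×10⁵
ΔG = RT ln(Q/Keq) = (8.314 J mol⁻¹ K⁻¹)(298 K) × ln(3.83×10⁵/1.41×10⁵)
   = (2.478 kJ/mol)(0.9993) = 2.48 kJ/mol
ΔG > 0, so the forward reaction is non-spontaneous (proceeds in reverse).

ΔG = 2.48 kJ/mol; the forward reaction is non-spontaneous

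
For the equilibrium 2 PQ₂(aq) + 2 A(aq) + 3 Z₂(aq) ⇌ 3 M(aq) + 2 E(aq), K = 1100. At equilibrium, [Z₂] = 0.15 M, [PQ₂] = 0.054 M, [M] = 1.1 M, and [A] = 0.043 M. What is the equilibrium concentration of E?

At equilibrium, K = [M]³·[E]² / ([PQ₂]²·[A]²·[Z₂]³) = 1100.
(1.1)³·([E])² / ((0.054)²·(0.043)²·(0.15)³) = 1100
[E]² = 1.50×10⁻⁵ ⇒ [E] = 0.0039 M

[E] = 0.0039 M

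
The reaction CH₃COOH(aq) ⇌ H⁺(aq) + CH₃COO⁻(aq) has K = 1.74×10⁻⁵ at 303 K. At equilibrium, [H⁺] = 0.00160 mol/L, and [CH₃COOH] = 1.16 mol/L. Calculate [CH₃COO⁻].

At equilibrium, K = [H⁺]·[CH₃COO⁻] / [CH₃COOH] = 1.74×10⁻⁵.
(0.00160)·([CH₃COO⁻]) / (1.16) = 1.74×10⁻⁵
[CH₃COO⁻] = 0.0126 mol/L

[CH₃COO⁻] = 0.0126 mol/L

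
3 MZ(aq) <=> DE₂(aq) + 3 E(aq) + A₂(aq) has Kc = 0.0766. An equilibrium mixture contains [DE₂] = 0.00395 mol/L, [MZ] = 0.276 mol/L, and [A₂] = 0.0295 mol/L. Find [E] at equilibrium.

[E] = 2.40 mol/L

At equilibrium, Kc = [DE₂]·[E]³·[A₂] / [MZ]³ = 0.0766.
(0.00395)·([E])³·(0.0295) / (0.276)³ = 0.0766
[E]³ = 13.8 ⇒ [E] = 2.40 mol/L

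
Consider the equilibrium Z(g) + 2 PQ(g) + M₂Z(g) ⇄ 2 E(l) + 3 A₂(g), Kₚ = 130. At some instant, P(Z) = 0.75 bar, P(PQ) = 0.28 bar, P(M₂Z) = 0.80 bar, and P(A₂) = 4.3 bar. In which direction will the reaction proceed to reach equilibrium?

(E is a pure liquid — omitted from Qₚ.)
Qₚ = P(A₂)³ / (P(Z)·P(PQ)²·P(M₂Z)) = (4.3)³ / ((0.75)·(0.28)²·(0.80)) = 1700
Qₚ = 1700 > Kₚ = 130, so the reverse reaction proceeds.

in the reverse direction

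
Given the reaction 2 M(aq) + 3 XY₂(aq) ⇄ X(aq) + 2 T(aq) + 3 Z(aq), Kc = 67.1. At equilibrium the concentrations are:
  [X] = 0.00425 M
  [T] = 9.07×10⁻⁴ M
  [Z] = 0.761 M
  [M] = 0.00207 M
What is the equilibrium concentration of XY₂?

At equilibrium, Kc = [X]·[T]²·[Z]³ / ([M]²·[XY₂]³) = 67.1.
(0.00425)·(9.07×10⁻⁴)²·(0.761)³ / ((0.00207)²·([XY₂])³) = 67.1
[XY₂]³ = 5.36×10⁻⁶ ⇒ [XY₂] = 0.0175 M

[XY₂] = 0.0175 M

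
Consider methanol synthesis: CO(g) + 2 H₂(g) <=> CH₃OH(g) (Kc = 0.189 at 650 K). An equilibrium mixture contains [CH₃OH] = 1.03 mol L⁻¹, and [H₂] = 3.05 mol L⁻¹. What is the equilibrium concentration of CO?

[CO] = 0.586 mol L⁻¹

At equilibrium, Kc = [CH₃OH] / ([CO]·[H₂]²) = 0.189.
(1.03) / (([CO])·(3.05)²) = 0.189
[CO] = 0.586 mol L⁻¹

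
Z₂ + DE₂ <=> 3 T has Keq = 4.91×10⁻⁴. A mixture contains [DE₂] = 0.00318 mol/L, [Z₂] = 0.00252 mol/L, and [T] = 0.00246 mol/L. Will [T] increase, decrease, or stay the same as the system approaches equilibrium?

Q = [T]³ / ([Z₂]·[DE₂]) = (0.00246)³ / ((0.00252)·(0.00318)) = 0.00186
Q = 0.00186 > Keq = 4.91×10⁻⁴: net reverse reaction.
T is a product, so it decreases.

decrease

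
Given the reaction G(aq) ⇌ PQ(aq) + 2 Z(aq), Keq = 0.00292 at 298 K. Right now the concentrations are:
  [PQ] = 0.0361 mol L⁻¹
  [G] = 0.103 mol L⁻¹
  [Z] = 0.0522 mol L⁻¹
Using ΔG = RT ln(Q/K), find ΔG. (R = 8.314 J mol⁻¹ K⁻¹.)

ΔG = -2.77 kJ/mol

Q = [PQ]·[Z]² / [G] = (0.0361)·(0.0522)² / (0.103) = 9.55×10⁻⁴
ΔG = RT ln(Q/Keq) = (8.314 J mol⁻¹ K⁻¹)(298 K) × ln(9.55×10⁻⁴/0.00292)
   = (2.478 kJ/mol)(-1.118) = -2.77 kJ/mol
ΔG < 0, so the forward reaction is spontaneous (proceeds forward).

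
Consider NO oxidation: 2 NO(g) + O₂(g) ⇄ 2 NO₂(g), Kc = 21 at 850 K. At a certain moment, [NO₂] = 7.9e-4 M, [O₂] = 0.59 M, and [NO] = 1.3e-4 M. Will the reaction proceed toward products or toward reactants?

toward reactants

Qc = [NO₂]² / ([NO]²·[O₂]) = (7.9e-4)² / ((1.3e-4)²·(0.59)) = 63
Qc = 63 > Kc = 21, so the reverse reaction proceeds.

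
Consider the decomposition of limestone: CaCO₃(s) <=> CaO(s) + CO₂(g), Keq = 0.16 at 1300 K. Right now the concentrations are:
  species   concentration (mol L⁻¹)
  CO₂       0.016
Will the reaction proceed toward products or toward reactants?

(CaCO₃, CaO are pure solids — omitted from Q.)
Q = [CO₂] = 0.016
Q = 0.016 < Keq = 0.16, so the forward reaction proceeds.

toward products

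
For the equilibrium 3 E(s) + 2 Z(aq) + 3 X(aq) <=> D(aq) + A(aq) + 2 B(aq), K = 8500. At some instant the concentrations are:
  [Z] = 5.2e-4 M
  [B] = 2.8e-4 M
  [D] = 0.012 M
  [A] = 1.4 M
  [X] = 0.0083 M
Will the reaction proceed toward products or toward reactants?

(E is a pure solid — omitted from Q.)
Q = [D]·[A]·[B]² / ([Z]²·[X]³) = (0.012)·(1.4)·(2.8e-4)² / ((5.2e-4)²·(0.0083)³) = 8500
Q = 8500 = K, so the system is already at equilibrium.

at equilibrium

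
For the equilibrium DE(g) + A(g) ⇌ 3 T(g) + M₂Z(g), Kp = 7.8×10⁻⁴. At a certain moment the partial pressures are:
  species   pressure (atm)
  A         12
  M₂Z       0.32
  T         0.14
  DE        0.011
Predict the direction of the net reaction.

Qp = P(T)³·P(M₂Z) / (P(DE)·P(A)) = (0.14)³·(0.32) / ((0.011)·(12)) = 0.0067
Qp = 0.0067 > Kp = 7.8×10⁻⁴, so the reverse reaction proceeds.

toward reactants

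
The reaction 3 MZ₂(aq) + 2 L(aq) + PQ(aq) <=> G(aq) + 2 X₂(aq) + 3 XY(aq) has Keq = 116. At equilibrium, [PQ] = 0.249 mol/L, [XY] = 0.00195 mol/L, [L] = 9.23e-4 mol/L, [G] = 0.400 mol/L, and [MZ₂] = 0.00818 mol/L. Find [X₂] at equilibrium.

At equilibrium, Keq = [G]·[X₂]²·[XY]³ / ([MZ₂]³·[L]²·[PQ]) = 116.
(0.400)·([X₂])²·(0.00195)³ / ((0.00818)³·(9.23e-4)²·(0.249)) = 116
[X₂]² = 0.00454 ⇒ [X₂] = 0.0674 mol/L

[X₂] = 0.0674 mol/L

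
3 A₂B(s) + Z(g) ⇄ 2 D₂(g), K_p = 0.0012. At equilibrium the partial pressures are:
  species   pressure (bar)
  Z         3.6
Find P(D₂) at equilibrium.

(A₂B is a pure solid — omitted from K_p.)
At equilibrium, K_p = P(D₂)² / P(Z) = 0.0012.
(P(D₂))² / (3.6) = 0.0012
P(D₂)² = 0.00432 ⇒ P(D₂) = 0.066 bar

P(D₂) = 0.066 bar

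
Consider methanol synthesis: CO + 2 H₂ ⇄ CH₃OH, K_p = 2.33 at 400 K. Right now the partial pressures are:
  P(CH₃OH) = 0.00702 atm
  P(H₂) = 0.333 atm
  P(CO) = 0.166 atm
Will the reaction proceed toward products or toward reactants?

forward (toward products)

Q_p = P(CH₃OH) / (P(CO)·P(H₂)²) = (0.00702) / ((0.166)·(0.333)²) = 0.381
Q_p = 0.381 < K_p = 2.33, so the forward reaction proceeds.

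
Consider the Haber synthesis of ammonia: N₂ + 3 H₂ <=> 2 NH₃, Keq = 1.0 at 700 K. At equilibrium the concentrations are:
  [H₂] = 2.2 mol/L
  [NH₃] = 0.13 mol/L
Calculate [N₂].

At equilibrium, Keq = [NH₃]² / ([N₂]·[H₂]³) = 1.0.
(0.13)² / (([N₂])·(2.2)³) = 1.0
[N₂] = 0.00159 = 0.0016 mol/L

[N₂] = 0.0016 mol/L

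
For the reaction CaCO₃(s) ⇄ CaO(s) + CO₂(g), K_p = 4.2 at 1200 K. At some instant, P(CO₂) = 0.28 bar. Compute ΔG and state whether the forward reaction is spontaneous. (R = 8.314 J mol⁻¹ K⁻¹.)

ΔG = -27.0 kJ/mol; the forward reaction is spontaneous

(CaCO₃, CaO are pure solids — omitted from Q_p.)
Q_p = P(CO₂) = 0.280
ΔG = RT ln(Q_p/K_p) = (8.314 J mol⁻¹ K⁻¹)(1200 K) × ln(0.280/4.2)
   = (9.977 kJ/mol)(-2.708) = -27.0 kJ/mol
ΔG < 0, so the forward reaction is spontaneous (proceeds forward).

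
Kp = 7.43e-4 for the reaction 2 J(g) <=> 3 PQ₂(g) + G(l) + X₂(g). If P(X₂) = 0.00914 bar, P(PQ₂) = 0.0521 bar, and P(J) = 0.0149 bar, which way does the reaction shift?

toward reactants

(G is a pure liquid — omitted from Qp.)
Qp = P(PQ₂)³·P(X₂) / P(J)² = (0.0521)³·(0.00914) / (0.0149)² = 0.00582
Qp = 0.00582 > Kp = 7.43e-4, so the reverse reaction proceeds.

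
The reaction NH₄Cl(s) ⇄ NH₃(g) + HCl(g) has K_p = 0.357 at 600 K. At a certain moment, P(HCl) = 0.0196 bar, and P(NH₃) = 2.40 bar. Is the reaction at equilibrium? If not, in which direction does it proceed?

(NH₄Cl is a pure solid — omitted from Q_p.)
Q_p = P(NH₃)·P(HCl) = (2.40)·(0.0196) = 0.0470
Q_p = 0.0470 < K_p = 0.357, so the forward reaction proceeds.

to the right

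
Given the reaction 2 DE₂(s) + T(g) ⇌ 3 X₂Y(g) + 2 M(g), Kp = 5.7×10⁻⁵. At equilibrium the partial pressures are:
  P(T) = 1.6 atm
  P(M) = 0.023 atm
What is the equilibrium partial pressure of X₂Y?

P(X₂Y) = 0.56 atm

(DE₂ is a pure solid — omitted from Kp.)
At equilibrium, Kp = P(X₂Y)³·P(M)² / P(T) = 5.7×10⁻⁵.
(P(X₂Y))³·(0.023)² / (1.6) = 5.7×10⁻⁵
P(X₂Y)³ = 0.172 ⇒ P(X₂Y) = 0.56 atm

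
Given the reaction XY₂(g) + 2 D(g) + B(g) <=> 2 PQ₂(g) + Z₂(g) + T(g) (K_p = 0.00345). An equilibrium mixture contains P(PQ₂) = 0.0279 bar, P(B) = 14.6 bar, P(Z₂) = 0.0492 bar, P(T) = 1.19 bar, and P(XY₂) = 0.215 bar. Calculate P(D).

At equilibrium, K_p = P(PQ₂)²·P(Z₂)·P(T) / (P(XY₂)·P(D)²·P(B)) = 0.00345.
(0.0279)²·(0.0492)·(1.19) / ((0.215)·(P(D))²·(14.6)) = 0.00345
P(D)² = 0.00421 ⇒ P(D) = 0.0649 bar

P(D) = 0.0649 bar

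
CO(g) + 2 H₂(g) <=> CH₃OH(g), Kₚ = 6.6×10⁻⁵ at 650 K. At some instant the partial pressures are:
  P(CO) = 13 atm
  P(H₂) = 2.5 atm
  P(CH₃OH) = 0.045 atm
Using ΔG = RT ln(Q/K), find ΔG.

Qₚ = P(CH₃OH) / (P(CO)·P(H₂)²) = (0.045) / ((13)·(2.5)²) = 5.54×10⁻⁴
ΔG = RT ln(Qₚ/Kₚ) = (8.314 J mol⁻¹ K⁻¹)(650 K) × ln(5.54×10⁻⁴/6.6×10⁻⁵)
   = (5.404 kJ/mol)(2.128) = 11.5 kJ/mol
ΔG > 0, so the forward reaction is non-spontaneous (proceeds in reverse).

ΔG = 11.5 kJ/mol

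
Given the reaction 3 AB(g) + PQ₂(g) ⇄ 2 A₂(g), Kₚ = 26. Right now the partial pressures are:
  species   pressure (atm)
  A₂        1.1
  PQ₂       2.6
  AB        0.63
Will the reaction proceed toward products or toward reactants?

Qₚ = P(A₂)² / (P(AB)³·P(PQ₂)) = (1.1)² / ((0.63)³·(2.6)) = 1.9
Qₚ = 1.9 < Kₚ = 26, so the forward reaction proceeds.

in the forward direction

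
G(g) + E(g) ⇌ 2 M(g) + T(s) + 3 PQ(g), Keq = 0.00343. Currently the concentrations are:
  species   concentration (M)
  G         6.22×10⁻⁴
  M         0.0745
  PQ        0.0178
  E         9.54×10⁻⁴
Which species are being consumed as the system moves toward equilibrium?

M, T, PQ (products)

(T is a pure solid — omitted from Q.)
Q = [M]²·[PQ]³ / ([G]·[E]) = (0.0745)²·(0.0178)³ / ((6.22×10⁻⁴)·(9.54×10⁻⁴)) = 0.0528
Q = 0.0528 > Keq = 0.00343: net reverse reaction.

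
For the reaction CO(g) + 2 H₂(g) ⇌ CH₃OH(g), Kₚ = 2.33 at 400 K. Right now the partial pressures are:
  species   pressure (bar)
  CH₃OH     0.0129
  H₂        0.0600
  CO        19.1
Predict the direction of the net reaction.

Qₚ = P(CH₃OH) / (P(CO)·P(H₂)²) = (0.0129) / ((19.1)·(0.0600)²) = 0.188
Qₚ = 0.188 < Kₚ = 2.33, so the forward reaction proceeds.

in the forward direction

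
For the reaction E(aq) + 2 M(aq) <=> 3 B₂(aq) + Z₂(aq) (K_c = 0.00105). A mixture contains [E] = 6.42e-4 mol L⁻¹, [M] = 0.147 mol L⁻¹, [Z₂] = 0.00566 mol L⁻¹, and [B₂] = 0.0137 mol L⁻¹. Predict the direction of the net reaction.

no net change (already at equilibrium)

Q_c = [B₂]³·[Z₂] / ([E]·[M]²) = (0.0137)³·(0.00566) / ((6.42e-4)·(0.147)²) = 0.00105
Q_c = 0.00105 = K_c, so the system is already at equilibrium.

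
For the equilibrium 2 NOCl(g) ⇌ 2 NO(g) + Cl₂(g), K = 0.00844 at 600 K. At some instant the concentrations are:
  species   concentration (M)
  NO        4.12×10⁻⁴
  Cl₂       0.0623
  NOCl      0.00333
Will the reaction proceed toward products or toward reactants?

Q = [NO]²·[Cl₂] / [NOCl]² = (4.12×10⁻⁴)²·(0.0623) / (0.00333)² = 9.54×10⁻⁴
Q = 9.54×10⁻⁴ < K = 0.00844, so the forward reaction proceeds.

in the forward direction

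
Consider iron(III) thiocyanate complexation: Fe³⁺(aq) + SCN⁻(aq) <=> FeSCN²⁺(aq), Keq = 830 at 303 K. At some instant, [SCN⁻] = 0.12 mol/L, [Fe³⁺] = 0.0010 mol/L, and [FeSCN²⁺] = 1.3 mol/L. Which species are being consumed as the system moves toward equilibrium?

Q = [FeSCN²⁺] / ([Fe³⁺]·[SCN⁻]) = (1.3) / ((0.0010)·(0.12)) = 11000
Q = 11000 > Keq = 830: net reverse reaction.

FeSCN²⁺ (products)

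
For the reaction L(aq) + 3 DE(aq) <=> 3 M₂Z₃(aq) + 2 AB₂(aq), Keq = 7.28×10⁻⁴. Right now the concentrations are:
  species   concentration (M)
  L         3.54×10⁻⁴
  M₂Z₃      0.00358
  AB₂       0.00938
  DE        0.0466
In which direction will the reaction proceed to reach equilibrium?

to the right

Q = [M₂Z₃]³·[AB₂]² / ([L]·[DE]³) = (0.00358)³·(0.00938)² / ((3.54×10⁻⁴)·(0.0466)³) = 1.13×10⁻⁴
Q = 1.13×10⁻⁴ < Keq = 7.28×10⁻⁴, so the forward reaction proceeds.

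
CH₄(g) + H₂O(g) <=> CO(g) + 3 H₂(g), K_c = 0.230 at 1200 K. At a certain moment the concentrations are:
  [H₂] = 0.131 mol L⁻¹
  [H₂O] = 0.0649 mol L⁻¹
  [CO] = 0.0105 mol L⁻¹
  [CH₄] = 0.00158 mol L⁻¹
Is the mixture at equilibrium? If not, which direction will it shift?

yes, at equilibrium

Q_c = [CO]·[H₂]³ / ([CH₄]·[H₂O]) = (0.0105)·(0.131)³ / ((0.00158)·(0.0649)) = 0.230
Q_c = 0.230 = K_c; the system is at equilibrium.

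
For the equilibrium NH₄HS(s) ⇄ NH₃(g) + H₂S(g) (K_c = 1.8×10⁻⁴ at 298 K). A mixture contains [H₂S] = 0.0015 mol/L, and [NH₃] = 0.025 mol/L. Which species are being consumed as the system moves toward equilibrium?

(NH₄HS is a pure solid — omitted from Q_c.)
Q_c = [NH₃]·[H₂S] = (0.025)·(0.0015) = 3.8×10⁻⁵
Q_c = 3.8×10⁻⁵ < K_c = 1.8×10⁻⁴: net forward reaction.

NH₄HS (reactants)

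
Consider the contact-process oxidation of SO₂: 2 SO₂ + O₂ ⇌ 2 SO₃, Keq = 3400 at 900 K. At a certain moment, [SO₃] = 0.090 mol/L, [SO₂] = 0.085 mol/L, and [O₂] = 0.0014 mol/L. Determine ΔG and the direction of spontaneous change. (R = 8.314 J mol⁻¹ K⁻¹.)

Q = [SO₃]² / ([SO₂]²·[O₂]) = (0.090)² / ((0.085)²·(0.0014)) = 801
ΔG = RT ln(Q/Keq) = (8.314 J mol⁻¹ K⁻¹)(900 K) × ln(801/3400)
   = (7.483 kJ/mol)(-1.446) = -10.8 kJ/mol
ΔG < 0, so the forward reaction is spontaneous (proceeds forward).

ΔG = -10.8 kJ/mol; the forward reaction is spontaneous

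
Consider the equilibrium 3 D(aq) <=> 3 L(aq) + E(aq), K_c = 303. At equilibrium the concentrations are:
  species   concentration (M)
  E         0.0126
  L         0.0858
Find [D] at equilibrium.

At equilibrium, K_c = [L]³·[E] / [D]³ = 303.
(0.0858)³·(0.0126) / ([D])³ = 303
[D]³ = 2.63×10⁻⁸ ⇒ [D] = 0.00297 M

[D] = 0.00297 M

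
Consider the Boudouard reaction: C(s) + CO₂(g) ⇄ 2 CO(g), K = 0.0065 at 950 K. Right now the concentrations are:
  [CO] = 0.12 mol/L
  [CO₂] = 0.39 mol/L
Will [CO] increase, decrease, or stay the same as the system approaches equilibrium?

(C is a pure solid — omitted from Q.)
Q = [CO]² / [CO₂] = (0.12)² / (0.39) = 0.037
Q = 0.037 > K = 0.0065: net reverse reaction.
CO is a product, so it decreases.

decrease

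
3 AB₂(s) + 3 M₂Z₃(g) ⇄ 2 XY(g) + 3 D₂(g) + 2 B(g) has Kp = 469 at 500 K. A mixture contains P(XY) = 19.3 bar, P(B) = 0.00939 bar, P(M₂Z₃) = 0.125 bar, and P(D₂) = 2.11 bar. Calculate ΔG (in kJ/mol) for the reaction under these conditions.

ΔG = -4.52 kJ/mol

(AB₂ is a pure solid — omitted from Qp.)
Qp = P(XY)²·P(D₂)³·P(B)² / P(M₂Z₃)³ = (19.3)²·(2.11)³·(0.00939)² / (0.125)³ = 158
ΔG = RT ln(Qp/Kp) = (8.314 J mol⁻¹ K⁻¹)(500 K) × ln(158/469)
   = (4.157 kJ/mol)(-1.088) = -4.52 kJ/mol
ΔG < 0, so the forward reaction is spontaneous (proceeds forward).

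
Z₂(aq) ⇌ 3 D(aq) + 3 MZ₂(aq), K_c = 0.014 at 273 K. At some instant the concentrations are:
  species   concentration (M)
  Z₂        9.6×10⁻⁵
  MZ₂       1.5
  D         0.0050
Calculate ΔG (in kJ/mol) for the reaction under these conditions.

ΔG = -2.63 kJ/mol

Q_c = [D]³·[MZ₂]³ / [Z₂] = (0.0050)³·(1.5)³ / (9.6×10⁻⁵) = 0.00439
ΔG = RT ln(Q_c/K_c) = (8.314 J mol⁻¹ K⁻¹)(273 K) × ln(0.00439/0.014)
   = (2.270 kJ/mol)(-1.160) = -2.63 kJ/mol
ΔG < 0, so the forward reaction is spontaneous (proceeds forward).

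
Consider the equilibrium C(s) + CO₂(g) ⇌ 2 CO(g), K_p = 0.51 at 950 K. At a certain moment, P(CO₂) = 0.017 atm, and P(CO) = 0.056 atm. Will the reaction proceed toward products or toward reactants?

(C is a pure solid — omitted from Q_p.)
Q_p = P(CO)² / P(CO₂) = (0.056)² / (0.017) = 0.18
Q_p = 0.18 < K_p = 0.51, so the forward reaction proceeds.

forward (toward products)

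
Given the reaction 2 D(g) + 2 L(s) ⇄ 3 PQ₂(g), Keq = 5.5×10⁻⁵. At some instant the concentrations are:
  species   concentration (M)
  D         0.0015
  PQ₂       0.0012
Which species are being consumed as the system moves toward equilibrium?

PQ₂ (products)

(L is a pure solid — omitted from Q.)
Q = [PQ₂]³ / [D]² = (0.0012)³ / (0.0015)² = 7.7×10⁻⁴
Q = 7.7×10⁻⁴ > Keq = 5.5×10⁻⁵: net reverse reaction.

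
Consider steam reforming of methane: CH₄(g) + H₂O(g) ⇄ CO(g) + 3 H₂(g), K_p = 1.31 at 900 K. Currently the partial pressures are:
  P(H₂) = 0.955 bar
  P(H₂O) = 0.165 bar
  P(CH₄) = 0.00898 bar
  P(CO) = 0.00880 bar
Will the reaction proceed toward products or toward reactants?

Q_p = P(CO)·P(H₂)³ / (P(CH₄)·P(H₂O)) = (0.00880)·(0.955)³ / ((0.00898)·(0.165)) = 5.17
Q_p = 5.17 > K_p = 1.31, so the reverse reaction proceeds.

toward reactants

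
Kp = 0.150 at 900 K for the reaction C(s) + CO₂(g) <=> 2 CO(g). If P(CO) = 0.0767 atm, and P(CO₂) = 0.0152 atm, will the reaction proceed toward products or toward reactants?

toward reactants

(C is a pure solid — omitted from Qp.)
Qp = P(CO)² / P(CO₂) = (0.0767)² / (0.0152) = 0.387
Qp = 0.387 > Kp = 0.150, so the reverse reaction proceeds.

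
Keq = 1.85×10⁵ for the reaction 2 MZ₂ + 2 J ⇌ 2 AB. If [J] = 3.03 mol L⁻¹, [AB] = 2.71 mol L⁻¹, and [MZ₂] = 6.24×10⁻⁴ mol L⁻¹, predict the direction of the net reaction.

Q = [AB]² / ([MZ₂]²·[J]²) = (2.71)² / ((6.24×10⁻⁴)²·(3.03)²) = 2.05×10⁶
Q = 2.05×10⁶ > Keq = 1.85×10⁵, so the reverse reaction proceeds.

in the reverse direction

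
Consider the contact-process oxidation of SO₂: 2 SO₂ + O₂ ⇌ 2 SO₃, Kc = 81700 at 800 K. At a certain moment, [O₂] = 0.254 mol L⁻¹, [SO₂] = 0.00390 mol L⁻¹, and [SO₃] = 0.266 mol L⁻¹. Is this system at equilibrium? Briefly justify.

Qc = [SO₃]² / ([SO₂]²·[O₂]) = (0.266)² / ((0.00390)²·(0.254)) = 18300
Qc = 18300 < Kc = 81700: net forward reaction.

no; Q < K, reaction proceeds forward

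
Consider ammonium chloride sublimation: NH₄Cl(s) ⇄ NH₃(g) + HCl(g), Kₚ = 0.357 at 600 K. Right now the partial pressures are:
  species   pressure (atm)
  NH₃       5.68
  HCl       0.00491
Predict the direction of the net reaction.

toward products

(NH₄Cl is a pure solid — omitted from Qₚ.)
Qₚ = P(NH₃)·P(HCl) = (5.68)·(0.00491) = 0.0279
Qₚ = 0.0279 < Kₚ = 0.357, so the forward reaction proceeds.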